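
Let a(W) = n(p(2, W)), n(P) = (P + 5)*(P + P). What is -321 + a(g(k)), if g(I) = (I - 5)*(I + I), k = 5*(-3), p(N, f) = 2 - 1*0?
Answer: -293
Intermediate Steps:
p(N, f) = 2 (p(N, f) = 2 + 0 = 2)
k = -15
n(P) = 2*P*(5 + P) (n(P) = (5 + P)*(2*P) = 2*P*(5 + P))
g(I) = 2*I*(-5 + I) (g(I) = (-5 + I)*(2*I) = 2*I*(-5 + I))
a(W) = 28 (a(W) = 2*2*(5 + 2) = 2*2*7 = 28)
-321 + a(g(k)) = -321 + 28 = -293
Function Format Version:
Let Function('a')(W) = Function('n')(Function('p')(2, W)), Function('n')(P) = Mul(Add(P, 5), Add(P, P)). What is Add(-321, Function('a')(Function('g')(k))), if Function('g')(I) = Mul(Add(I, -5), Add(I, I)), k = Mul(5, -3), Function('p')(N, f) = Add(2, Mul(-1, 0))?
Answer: -293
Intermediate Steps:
Function('p')(N, f) = 2 (Function('p')(N, f) = Add(2, 0) = 2)
k = -15
Function('n')(P) = Mul(2, P, Add(5, P)) (Function('n')(P) = Mul(Add(5, P), Mul(2, P)) = Mul(2, P, Add(5, P)))
Function('g')(I) = Mul(2, I, Add(-5, I)) (Function('g')(I) = Mul(Add(-5, I), Mul(2, I)) = Mul(2, I, Add(-5, I)))
Function('a')(W) = 28 (Function('a')(W) = Mul(2, 2, Add(5, 2)) = Mul(2, 2, 7) = 28)
Add(-321, Function('a')(Function('g')(k))) = Add(-321, 28) = -293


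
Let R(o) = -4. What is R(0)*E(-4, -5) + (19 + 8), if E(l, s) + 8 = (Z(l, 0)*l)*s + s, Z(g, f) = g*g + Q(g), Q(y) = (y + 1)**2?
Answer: -1921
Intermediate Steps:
Q(y) = (1 + y)**2
Z(g, f) = g**2 + (1 + g)**2 (Z(g, f) = g*g + (1 + g)**2 = g**2 + (1 + g)**2)
E(l, s) = -8 + s + l*s*(l**2 + (1 + l)**2) (E(l, s) = -8 + (((l**2 + (1 + l)**2)*l)*s + s) = -8 + ((l*(l**2 + (1 + l)**2))*s + s) = -8 + (l*s*(l**2 + (1 + l)**2) + s) = -8 + (s + l*s*(l**2 + (1 + l)**2)) = -8 + s + l*s*(l**2 + (1 + l)**2))
R(0)*E(-4, -5) + (19 + 8) = -4*(-8 - 5 - 4*(-5)*((-4)**2 + (1 - 4)**2)) + (19 + 8) = -4*(-8 - 5 - 4*(-5)*(16 + (-3)**2)) + 27 = -4*(-8 - 5 - 4*(-5)*(16 + 9)) + 27 = -4*(-8 - 5 - 4*(-5)*25) + 27 = -4*(-8 - 5 + 500) + 27 = -4*487 + 27 = -1948 + 27 = -1921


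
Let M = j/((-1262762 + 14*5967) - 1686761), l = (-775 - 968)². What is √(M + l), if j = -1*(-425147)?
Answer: √24954138382609616230/2865985 ≈ 1743.0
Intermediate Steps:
j = 425147
l = 3038049 (l = (-1743)² = 3038049)
M = -425147/2865985 (M = 425147/((-1262762 + 14*5967) - 1686761) = 425147/((-1262762 + 83538) - 1686761) = 425147/(-1179224 - 1686761) = 425147/(-2865985) = 425147*(-1/2865985) = -425147/2865985 ≈ -0.14834)
√(M + l) = √(-425147/2865985 + 3038049) = √(8707002438118/2865985) = √24954138382609616230/2865985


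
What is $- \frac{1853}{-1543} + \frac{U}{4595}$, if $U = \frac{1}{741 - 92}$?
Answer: $\frac{5525934758}{4601465165} \approx 1.2009$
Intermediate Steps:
$U = \frac{1}{649} \approx 0.0015408$
$- \frac{1853}{-1543} + \frac{U}{4595} = - \frac{1853}{-1543} + \frac{1}{649 \cdot 4595} = \left(-1853\right) \left(- \frac{1}{1543}\right) + \frac{1}{649} \cdot \frac{1}{4595} = \frac{1853}{1543} + \frac{1}{2982155} = \frac{5525934758}{4601465165}$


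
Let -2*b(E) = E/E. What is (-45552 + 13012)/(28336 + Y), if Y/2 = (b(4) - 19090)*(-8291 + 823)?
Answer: -8135/71291011 ≈ -0.00011411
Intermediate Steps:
b(E) = -1/2 (b(E) = -E/(2*E) = -1/2*1 = -1/2)
Y = 285135708 (Y = 2*((-1/2 - 19090)*(-8291 + 823)) = 2*(-38181/2*(-7468)) = 2*142567854 = 285135708)
(-45552 + 13012)/(28336 + Y) = (-45552 + 13012)/(28336 + 285135708) = -32540/285164044 = -32540*1/285164044 = -8135/71291011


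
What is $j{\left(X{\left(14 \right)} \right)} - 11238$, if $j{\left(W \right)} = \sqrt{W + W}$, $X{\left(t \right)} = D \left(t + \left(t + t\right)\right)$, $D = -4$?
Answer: $-11238 + 4 i \sqrt{21} \approx -11238.0 + 18.33 i$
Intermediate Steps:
$X{\left(t \right)} = - 12 t$ ($X{\left(t \right)} = - 4 \left(t + \left(t + t\right)\right) = - 4 \left(t + 2 t\right) = - 4 \cdot 3 t = - 12 t$)
$j{\left(W \right)} = \sqrt{2} \sqrt{W}$ ($j{\left(W \right)} = \sqrt{2 W} = \sqrt{2} \sqrt{W}$)
$j{\left(X{\left(14 \right)} \right)} - 11238 = \sqrt{2} \sqrt{\left(-12\right) 14} - 11238 = \sqrt{2} \sqrt{-168} - 11238 = \sqrt{2} \cdot 2 i \sqrt{42} - 11238 = 4 i \sqrt{21} - 11238 = -11238 + 4 i \sqrt{21}$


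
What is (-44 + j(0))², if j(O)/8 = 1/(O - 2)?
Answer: 2304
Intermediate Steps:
j(O) = 8/(-2 + O) (j(O) = 8/(O - 2) = 8/(-2 + O))
(-44 + j(0))² = (-44 + 8/(-2 + 0))² = (-44 + 8/(-2))² = (-44 + 8*(-½))² = (-44 - 4)² = (-48)² = 2304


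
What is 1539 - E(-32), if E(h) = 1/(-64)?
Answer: 98497/64 ≈ 1539.0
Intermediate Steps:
E(h) = -1/64
1539 - E(-32) = 1539 - 1*(-1/64) = 1539 + 1/64 = 98497/64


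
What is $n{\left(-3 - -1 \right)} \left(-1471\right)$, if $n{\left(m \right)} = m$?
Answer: $2942$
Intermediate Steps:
$n{\left(-3 - -1 \right)} \left(-1471\right) = \left(-3 - -1\right) \left(-1471\right) = \left(-3 + 1\right) \left(-1471\right) = \left(-2\right) \left(-1471\right) = 2942$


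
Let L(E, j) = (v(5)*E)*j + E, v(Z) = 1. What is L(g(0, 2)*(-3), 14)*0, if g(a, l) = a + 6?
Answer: 0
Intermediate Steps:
g(a, l) = 6 + a
L(E, j) = E + E*j (L(E, j) = (1*E)*j + E = E*j + E = E + E*j)
L(g(0, 2)*(-3), 14)*0 = (((6 + 0)*(-3))*(1 + 14))*0 = ((6*(-3))*15)*0 = -18*15*0 = -270*0 = 0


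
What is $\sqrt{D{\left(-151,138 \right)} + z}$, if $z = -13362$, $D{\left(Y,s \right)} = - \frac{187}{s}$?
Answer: $\frac{i \sqrt{254491734}}{138} \approx 115.6 i$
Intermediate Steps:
$\sqrt{D{\left(-151,138 \right)} + z} = \sqrt{- \frac{187}{138} - 13362} = \sqrt{- \frac{1844143}{138}} = \frac{i \sqrt{254491734}}{138}$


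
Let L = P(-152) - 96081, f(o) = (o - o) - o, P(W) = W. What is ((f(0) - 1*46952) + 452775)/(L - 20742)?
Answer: -405823/116975 ≈ -3.4693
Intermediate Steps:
f(o) = -o (f(o) = 0 - o = -o)
L = -96233 (L = -152 - 96081 = -96233)
((f(0) - 1*46952) + 452775)/(L - 20742) = ((-1*0 - 1*46952) + 452775)/(-96233 - 20742) = ((0 - 46952) + 452775)/(-116975) = (-46952 + 452775)*(-1/116975) = 405823*(-1/116975) = -405823/116975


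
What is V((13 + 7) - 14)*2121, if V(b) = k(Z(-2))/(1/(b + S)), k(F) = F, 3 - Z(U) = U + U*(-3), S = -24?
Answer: 38178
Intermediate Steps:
Z(U) = 3 + 2*U (Z(U) = 3 - (U + U*(-3)) = 3 - (U - 3*U) = 3 - (-2)*U = 3 + 2*U)
V(b) = 24 - b (V(b) = (3 + 2*(-2))/(1/(b - 24)) = (3 - 4)/(1/(-24 + b)) = -(-24 + b) = 24 - b)
V((13 + 7) - 14)*2121 = (24 - ((13 + 7) - 14))*2121 = (24 - (20 - 14))*2121 = (24 - 1*6)*2121 = (24 - 6)*2121 = 18*2121 = 38178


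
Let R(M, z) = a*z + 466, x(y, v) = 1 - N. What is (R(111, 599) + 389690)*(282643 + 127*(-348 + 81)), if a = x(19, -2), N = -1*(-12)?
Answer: 95406154178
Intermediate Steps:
N = 12
x(y, v) = -11 (x(y, v) = 1 - 1*12 = 1 - 12 = -11)
a = -11
R(M, z) = 466 - 11*z (R(M, z) = -11*z + 466 = 466 - 11*z)
(R(111, 599) + 389690)*(282643 + 127*(-348 + 81)) = ((466 - 11*599) + 389690)*(282643 + 127*(-348 + 81)) = ((466 - 6589) + 389690)*(282643 + 127*(-267)) = (-6123 + 389690)*(282643 - 33909) = 383567*248734 = 95406154178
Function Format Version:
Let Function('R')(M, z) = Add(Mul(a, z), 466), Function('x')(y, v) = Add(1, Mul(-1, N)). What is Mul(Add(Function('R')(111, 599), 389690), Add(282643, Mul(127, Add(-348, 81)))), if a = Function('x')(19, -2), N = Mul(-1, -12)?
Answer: 95406154178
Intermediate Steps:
N = 12
Function('x')(y, v) = -11 (Function('x')(y, v) = Add(1, Mul(-1, 12)) = Add(1, -12) = -11)
a = -11
Function('R')(M, z) = Add(466, Mul(-11, z)) (Function('R')(M, z) = Add(Mul(-11, z), 466) = Add(466, Mul(-11, z)))
Mul(Add(Function('R')(111, 599), 389690), Add(282643, Mul(127, Add(-348, 81)))) = Mul(Add(Add(466, Mul(-11, 599)), 389690), Add(282643, Mul(127, Add(-348, 81)))) = Mul(Add(Add(466, -6589), 389690), Add(282643, Mul(127, -267))) = Mul(Add(-6123, 389690), Add(282643, -33909)) = Mul(383567, 248734) = 95406154178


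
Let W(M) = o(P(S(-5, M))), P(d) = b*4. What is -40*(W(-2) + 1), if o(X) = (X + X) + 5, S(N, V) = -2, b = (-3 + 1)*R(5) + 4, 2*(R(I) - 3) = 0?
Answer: 400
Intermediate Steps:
R(I) = 3 (R(I) = 3 + (½)*0 = 3 + 0 = 3)
b = -2 (b = (-3 + 1)*3 + 4 = -2*3 + 4 = -6 + 4 = -2)
P(d) = -8 (P(d) = -2*4 = -8)
o(X) = 5 + 2*X (o(X) = 2*X + 5 = 5 + 2*X)
W(M) = -11 (W(M) = 5 + 2*(-8) = 5 - 16 = -11)
-40*(W(-2) + 1) = -40*(-11 + 1) = -40*(-10) = 400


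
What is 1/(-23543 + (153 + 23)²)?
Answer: 1/7433 ≈ 0.00013454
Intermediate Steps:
1/(-23543 + (153 + 23)²) = 1/(-23543 + 176²) = 1/(-23543 + 30976) = 1/7433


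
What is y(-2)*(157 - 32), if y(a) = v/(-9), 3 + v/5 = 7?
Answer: -2500/9 ≈ -277.78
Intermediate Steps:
v = 20 (v = -15 + 5*7 = -15 + 35 = 20)
y(a) = -20/9 (y(a) = 20/(-9) = 20*(-⅑) = -20/9)
y(-2)*(157 - 32) = -20*(157 - 32)/9 = -20/9*125 = -2500/9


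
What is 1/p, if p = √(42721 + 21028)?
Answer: √1301/9107 ≈ 0.0039606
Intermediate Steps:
p = 7*√1301 (p = √63749 = 7*√1301 ≈ 252.49)
1/p = 1/(7*√1301) = √1301/9107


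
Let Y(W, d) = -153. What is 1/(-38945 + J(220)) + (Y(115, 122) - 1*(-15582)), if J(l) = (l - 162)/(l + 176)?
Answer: 118974268551/7711081 ≈ 15429.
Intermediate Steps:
J(l) = (-162 + l)/(176 + l)
1/(-38945 + J(220)) + (Y(115, 122) - 1*(-15582)) = 1/(-38945 + (-162 + 220)/(176 + 220)) + (-153 - 1*(-15582)) = 1/(-38945 + 58/396) + (-153 + 15582) = 1/(-38945 + (1/396)*58) + 15429 = 1/(-38945 + 29/198) + 15429 = 1/(-7711081/198) + 15429 = -198/7711081 + 15429 = 118974268551/7711081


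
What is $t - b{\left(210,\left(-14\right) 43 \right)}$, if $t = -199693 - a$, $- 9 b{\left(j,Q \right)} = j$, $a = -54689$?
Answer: $- \frac{434942}{3} \approx -1.4498 \cdot 10^{5}$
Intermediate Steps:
$b{\left(j,Q \right)} = - \frac{j}{9}$
$t = -145004$ ($t = -199693 - -54689 = -199693 + 54689 = -145004$)
$t - b{\left(210,\left(-14\right) 43 \right)} = -145004 - \left(- \frac{1}{9}\right) 210 = -145004 - - \frac{70}{3} = -145004 + \frac{70}{3} = - \frac{434942}{3}$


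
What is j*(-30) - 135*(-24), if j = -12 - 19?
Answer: 4170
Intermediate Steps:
j = -31
j*(-30) - 135*(-24) = -31*(-30) - 135*(-24) = 930 - 1*(-3240) = 930 + 3240 = 4170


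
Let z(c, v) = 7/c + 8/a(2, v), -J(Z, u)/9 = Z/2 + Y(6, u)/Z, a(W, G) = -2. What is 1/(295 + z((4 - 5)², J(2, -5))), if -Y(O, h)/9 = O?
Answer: 1/298 ≈ 0.0033557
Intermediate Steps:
Y(O, h) = -9*O
J(Z, u) = 486/Z - 9*Z/2 (J(Z, u) = -9*(Z/2 + (-9*6)/Z) = -9*(Z*(½) - 54/Z) = -9*(Z/2 - 54/Z) = 486/Z - 9*Z/2)
z(c, v) = -4 + 7/c (z(c, v) = 7/c + 8/(-2) = 7/c + 8*(-½) = 7/c - 4 = -4 + 7/c)
1/(295 + z((4 - 5)², J(2, -5))) = 1/(295 + (-4 + 7/((4 - 5)²))) = 1/(295 + (-4 + 7/((-1)²))) = 1/(295 + (-4 + 7/1)) = 1/(295 + (-4 + 7*1)) = 1/(295 + (-4 + 7)) = 1/(295 + 3) = 1/298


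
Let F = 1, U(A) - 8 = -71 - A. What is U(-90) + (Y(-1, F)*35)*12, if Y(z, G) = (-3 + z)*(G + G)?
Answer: -3333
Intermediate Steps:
U(A) = -63 - A (U(A) = 8 + (-71 - A) = -63 - A)
Y(z, G) = 2*G*(-3 + z) (Y(z, G) = (-3 + z)*(2*G) = 2*G*(-3 + z))
U(-90) + (Y(-1, F)*35)*12 = (-63 - 1*(-90)) + ((2*1*(-3 - 1))*35)*12 = (-63 + 90) + ((2*1*(-4))*35)*12 = 27 - 8*35*12 = 27 - 280*12 = 27 - 3360 = -3333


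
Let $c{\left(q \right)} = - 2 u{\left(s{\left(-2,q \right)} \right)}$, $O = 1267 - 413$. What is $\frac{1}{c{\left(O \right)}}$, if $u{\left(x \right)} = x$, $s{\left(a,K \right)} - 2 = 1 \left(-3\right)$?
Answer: $\frac{1}{2} \approx 0.5$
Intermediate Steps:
$s{\left(a,K \right)} = -1$ ($s{\left(a,K \right)} = 2 + 1 \left(-3\right) = 2 - 3 = -1$)
$O = 854$
$c{\left(q \right)} = 2$ ($c{\left(q \right)} = \left(-2\right) \left(-1\right) = 2$)
$\frac{1}{c{\left(O \right)}} = \frac{1}{2}$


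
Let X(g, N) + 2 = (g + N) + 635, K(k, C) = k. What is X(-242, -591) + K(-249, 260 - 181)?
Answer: -449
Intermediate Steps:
X(g, N) = 633 + N + g (X(g, N) = -2 + ((g + N) + 635) = -2 + ((N + g) + 635) = -2 + (635 + N + g) = 633 + N + g)
X(-242, -591) + K(-249, 260 - 181) = (633 - 591 - 242) - 249 = -200 - 249 = -449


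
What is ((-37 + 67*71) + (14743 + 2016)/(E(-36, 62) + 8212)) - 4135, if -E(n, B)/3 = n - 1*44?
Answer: 4961179/8452 ≈ 586.98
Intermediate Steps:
E(n, B) = 132 - 3*n (E(n, B) = -3*(n - 1*44) = -3*(n - 44) = -3*(-44 + n) = 132 - 3*n)
((-37 + 67*71) + (14743 + 2016)/(E(-36, 62) + 8212)) - 4135 = ((-37 + 67*71) + (14743 + 2016)/((132 - 3*(-36)) + 8212)) - 4135 = ((-37 + 4757) + 16759/((132 + 108) + 8212)) - 4135 = (4720 + 16759/(240 + 8212)) - 4135 = (4720 + 16759/8452) - 4135 = 39910199/8452 - 4135 = 4961179/8452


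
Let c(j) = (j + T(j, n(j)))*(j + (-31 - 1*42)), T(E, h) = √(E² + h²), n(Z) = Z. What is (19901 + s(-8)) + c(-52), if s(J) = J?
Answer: 26393 - 6500*√2 ≈ 17201.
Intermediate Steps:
c(j) = (-73 + j)*(j + √2*√(j²)) (c(j) = (j + √(j² + j²))*(j + (-31 - 1*42)) = (j + √(2*j²))*(j + (-31 - 42)) = (j + √2*√(j²))*(j - 73) = (j + √2*√(j²))*(-73 + j) = (-73 + j)*(j + √2*√(j²)))
(19901 + s(-8)) + c(-52) = (19901 - 8) + ((-52)² - 73*(-52) - 73*√2*√((-52)²) - 52*√2*√((-52)²)) = 19893 + (2704 + 3796 - 73*√2*√2704 - 52*√2*√2704) = 19893 + (2704 + 3796 - 73*√2*52 - 52*√2*52) = 19893 + (2704 + 3796 - 3796*√2 - 2704*√2) = 19893 + (6500 - 6500*√2) = 26393 - 6500*√2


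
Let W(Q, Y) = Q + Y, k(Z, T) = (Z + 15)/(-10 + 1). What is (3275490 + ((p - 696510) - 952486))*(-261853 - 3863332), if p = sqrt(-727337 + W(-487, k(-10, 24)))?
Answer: -6709588651390 - 4125185*I*sqrt(6550421)/3 ≈ -6.7096e+12 - 3.5193e+9*I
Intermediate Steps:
k(Z, T) = -5/3 - Z/9 (k(Z, T) = (15 + Z)/(-9) = (15 + Z)*(-1/9) = -5/3 - Z/9)
p = I*sqrt(6550421)/3 (p = sqrt(-727337 + (-487 + (-5/3 - 1/9*(-10)))) = sqrt(-727337 + (-487 + (-5/3 + 10/9))) = sqrt(-727337 + (-487 - 5/9)) = sqrt(-727337 - 4388/9) = sqrt(-6550421/9) = I*sqrt(6550421)/3 ≈ 853.13*I)
(3275490 + ((p - 696510) - 952486))*(-261853 - 3863332) = (3275490 + ((I*sqrt(6550421)/3 - 696510) - 952486))*(-261853 - 3863332) = (3275490 + ((-696510 + I*sqrt(6550421)/3) - 952486))*(-4125185) = (3275490 + (-1648996 + I*sqrt(6550421)/3))*(-4125185) = (1626494 + I*sqrt(6550421)/3)*(-4125185) = -6709588651390 - 4125185*I*sqrt(6550421)/3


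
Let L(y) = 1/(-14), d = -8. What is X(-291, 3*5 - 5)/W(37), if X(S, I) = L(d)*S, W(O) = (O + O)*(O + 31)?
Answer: 291/70448 ≈ 0.0041307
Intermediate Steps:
W(O) = 2*O*(31 + O) (W(O) = (2*O)*(31 + O) = 2*O*(31 + O))
L(y) = -1/14
X(S, I) = -S/14
X(-291, 3*5 - 5)/W(37) = (-1/14*(-291))/((2*37*(31 + 37))) = 291/(14*((2*37*68))) = (291/14)/5032 = (291/14)*(1/5032) = 291/70448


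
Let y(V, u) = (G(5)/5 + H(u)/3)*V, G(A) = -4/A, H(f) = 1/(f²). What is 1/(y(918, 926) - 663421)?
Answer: -10718450/7112419139561 ≈ -1.5070e-6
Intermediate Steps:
H(f) = f⁻²
y(V, u) = V*(-4/25 + 1/(3*u²)) (y(V, u) = (-4/5/5 + 1/(u²*3))*V = (-4*⅕*(⅕) + (⅓)/u²)*V = (-⅘*⅕ + 1/(3*u²))*V = (-4/25 + 1/(3*u²))*V = V*(-4/25 + 1/(3*u²)))
1/(y(918, 926) - 663421) = 1/((-4/25*918 + (⅓)*918/926²) - 663421) = 1/((-3672/25 + (⅓)*918*(1/857476)) - 663421) = 1/((-3672/25 + 153/428738) - 663421) = 1/(-1574322111/10718450 - 663421) = 1/(-7112419139561/10718450) = -10718450/7112419139561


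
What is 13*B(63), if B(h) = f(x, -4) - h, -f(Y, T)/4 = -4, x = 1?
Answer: -611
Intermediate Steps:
f(Y, T) = 16 (f(Y, T) = -4*(-4) = 16)
B(h) = 16 - h
13*B(63) = 13*(16 - 1*63) = 13*(16 - 63) = 13*(-47) = -611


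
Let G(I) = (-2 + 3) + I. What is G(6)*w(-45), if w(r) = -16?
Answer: -112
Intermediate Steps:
G(I) = 1 + I
G(6)*w(-45) = (1 + 6)*(-16) = 7*(-16) = -112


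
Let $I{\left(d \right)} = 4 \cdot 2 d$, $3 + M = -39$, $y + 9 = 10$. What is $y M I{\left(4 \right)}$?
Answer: $-1344$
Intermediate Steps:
$y = 1$ ($y = -9 + 10 = 1$)
$M = -42$ ($M = -3 - 39 = -42$)
$I{\left(d \right)} = 8 d$
$y M I{\left(4 \right)} = 1 \left(-42\right) 8 \cdot 4 = \left(-42\right) 32 = -1344$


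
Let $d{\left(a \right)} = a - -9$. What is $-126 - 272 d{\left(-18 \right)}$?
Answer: $2322$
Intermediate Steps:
$d{\left(a \right)} = 9 + a$ ($d{\left(a \right)} = a + 9 = 9 + a$)
$-126 - 272 d{\left(-18 \right)} = -126 - 272 \left(9 - 18\right) = -126 - -2448 = -126 + 2448 = 2322$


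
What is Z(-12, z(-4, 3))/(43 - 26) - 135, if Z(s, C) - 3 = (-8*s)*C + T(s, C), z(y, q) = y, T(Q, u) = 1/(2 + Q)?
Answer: -26761/170 ≈ -157.42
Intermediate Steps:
Z(s, C) = 3 + 1/(2 + s) - 8*C*s (Z(s, C) = 3 + ((-8*s)*C + 1/(2 + s)) = 3 + (-8*C*s + 1/(2 + s)) = 3 + (1/(2 + s) - 8*C*s) = 3 + 1/(2 + s) - 8*C*s)
Z(-12, z(-4, 3))/(43 - 26) - 135 = ((1 + (2 - 12)*(3 - 8*(-4)*(-12)))/(2 - 12))/(43 - 26) - 135 = ((1 - 10*(3 - 384))/(-10))/17 - 135 = -(1 - 10*(-381))/10*(1/17) - 135 = -(1 + 3810)/10*(1/17) - 135 = -1/10*3811*(1/17) - 135 = -3811/10*1/17 - 135 = -3811/170 - 135 = -26761/170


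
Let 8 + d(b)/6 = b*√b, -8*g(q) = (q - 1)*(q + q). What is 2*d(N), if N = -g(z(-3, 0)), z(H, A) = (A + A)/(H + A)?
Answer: -96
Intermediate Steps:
z(H, A) = 2*A/(A + H) (z(H, A) = (2*A)/(A + H) = 2*A/(A + H))
g(q) = -q*(-1 + q)/4 (g(q) = -(q - 1)*(q + q)/8 = -(-1 + q)*2*q/8 = -q*(-1 + q)/4)
N = 0 (N = -2*0/(0 - 3)*(1 - 2*0/(0 - 3))/4 = -2*0/(-3)*(1 - 2*0/(-3))/4 = -2*0*(-⅓)*(1 - 2*0*(-1)/3)/4 = -0*(1 - 1*0)/4 = -0*(1 + 0)/4 = -0/4 = -1*0 = 0)
d(b) = -48 + 6*b^(3/2) (d(b) = -48 + 6*(b*√b) = -48 + 6*b^(3/2))
2*d(N) = 2*(-48 + 6*0^(3/2)) = 2*(-48 + 6*0) = 2*(-48 + 0) = 2*(-48) = -96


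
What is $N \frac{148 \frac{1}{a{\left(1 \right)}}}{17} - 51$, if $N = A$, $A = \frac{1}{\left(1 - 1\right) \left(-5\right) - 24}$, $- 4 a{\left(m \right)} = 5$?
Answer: $- \frac{12931}{255} \approx -50.71$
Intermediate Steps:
$a{\left(m \right)} = - \frac{5}{4}$ ($a{\left(m \right)} = \left(- \frac{1}{4}\right) 5 = - \frac{5}{4}$)
$A = - \frac{1}{24}$ ($A = \frac{1}{0 \left(-5\right) - 24} = \frac{1}{0 - 24} = \frac{1}{-24} = - \frac{1}{24} \approx -0.041667$)
$N = - \frac{1}{24} \approx -0.041667$
$N \frac{148 \frac{1}{a{\left(1 \right)}}}{17} - 51 = - \frac{\frac{148}{- \frac{5}{4}} \cdot \frac{1}{17}}{24} - 51 = - \frac{148 \left(- \frac{4}{5}\right) \frac{1}{17}}{24} - 51 = - \frac{\left(- \frac{592}{5}\right) \frac{1}{17}}{24} - 51 = \left(- \frac{1}{24}\right) \left(- \frac{592}{85}\right) - 51 = \frac{74}{255} - 51 = - \frac{12931}{255}$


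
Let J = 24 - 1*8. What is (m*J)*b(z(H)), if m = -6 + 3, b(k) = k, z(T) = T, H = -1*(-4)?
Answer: -192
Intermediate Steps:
H = 4
J = 16 (J = 24 - 8 = 16)
m = -3
(m*J)*b(z(H)) = -3*16*4 = -48*4 = -192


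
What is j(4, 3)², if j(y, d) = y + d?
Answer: 49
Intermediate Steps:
j(y, d) = d + y
j(4, 3)² = (3 + 4)² = 7² = 49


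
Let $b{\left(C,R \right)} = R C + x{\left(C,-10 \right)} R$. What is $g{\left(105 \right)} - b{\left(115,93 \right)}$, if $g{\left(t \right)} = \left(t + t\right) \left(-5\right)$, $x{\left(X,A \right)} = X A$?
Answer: $95205$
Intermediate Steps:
$x{\left(X,A \right)} = A X$
$g{\left(t \right)} = - 10 t$ ($g{\left(t \right)} = 2 t \left(-5\right) = - 10 t$)
$b{\left(C,R \right)} = - 9 C R$ ($b{\left(C,R \right)} = R C + - 10 C R = C R - 10 C R = - 9 C R$)
$g{\left(105 \right)} - b{\left(115,93 \right)} = \left(-10\right) 105 - \left(-9\right) 115 \cdot 93 = -1050 - -96255 = -1050 + 96255 = 95205$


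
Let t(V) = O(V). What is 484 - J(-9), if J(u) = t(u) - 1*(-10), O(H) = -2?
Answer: 476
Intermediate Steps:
t(V) = -2
J(u) = 8 (J(u) = -2 - 1*(-10) = -2 + 10 = 8)
484 - J(-9) = 484 - 1*8 = 484 - 8 = 476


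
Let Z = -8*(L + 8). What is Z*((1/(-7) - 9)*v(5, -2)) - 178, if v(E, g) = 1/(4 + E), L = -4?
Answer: -9166/63 ≈ -145.49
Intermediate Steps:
Z = -32 (Z = -8*(-4 + 8) = -8*4 = -32)
Z*((1/(-7) - 9)*v(5, -2)) - 178 = -32*(1/(-7) - 9)/(4 + 5) - 178 = -32*(-1/7 - 9)/9 - 178 = -(-2048)/(7*9) - 178 = -32*(-64/63) - 178 = 2048/63 - 178 = -9166/63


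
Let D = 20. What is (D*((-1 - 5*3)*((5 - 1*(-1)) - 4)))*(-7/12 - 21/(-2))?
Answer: -19040/3 ≈ -6346.7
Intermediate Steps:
(D*((-1 - 5*3)*((5 - 1*(-1)) - 4)))*(-7/12 - 21/(-2)) = (20*((-1 - 5*3)*((5 - 1*(-1)) - 4)))*(-7/12 - 21/(-2)) = (20*((-1 - 15)*((5 + 1) - 4)))*(-7*1/12 - 21*(-1/2)) = (20*(-16*(6 - 4)))*(-7/12 + 21/2) = (20*(-16*2))*(119/12) = (20*(-32))*(119/12) = -640*119/12 = -19040/3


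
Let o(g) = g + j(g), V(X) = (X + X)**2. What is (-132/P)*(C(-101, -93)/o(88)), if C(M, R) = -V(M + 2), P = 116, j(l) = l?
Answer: 29403/116 ≈ 253.47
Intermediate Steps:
V(X) = 4*X**2 (V(X) = (2*X)**2 = 4*X**2)
o(g) = 2*g (o(g) = g + g = 2*g)
C(M, R) = -4*(2 + M)**2 (C(M, R) = -4*(M + 2)**2 = -4*(2 + M)**2)
(-132/P)*(C(-101, -93)/o(88)) = (-132/116)*((-4*(2 - 101)**2)/((2*88))) = (-132*1/116)*(-4*(-99)**2/176) = -33*(-4*9801)/(29*176) = -(-1293732)/(29*176) = -33/29*(-891/4) = 29403/116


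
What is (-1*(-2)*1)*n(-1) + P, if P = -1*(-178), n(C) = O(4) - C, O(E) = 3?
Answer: 186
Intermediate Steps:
n(C) = 3 - C
P = 178
(-1*(-2)*1)*n(-1) + P = (-1*(-2)*1)*(3 - 1*(-1)) + 178 = (2*1)*(3 + 1) + 178 = 2*4 + 178 = 8 + 178 = 186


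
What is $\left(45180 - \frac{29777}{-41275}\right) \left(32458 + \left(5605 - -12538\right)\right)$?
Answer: $\frac{94362479250477}{41275} \approx 2.2862 \cdot 10^{9}$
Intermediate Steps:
$\left(45180 - \frac{29777}{-41275}\right) \left(32458 + \left(5605 - -12538\right)\right) = \left(45180 - - \frac{29777}{41275}\right) \left(32458 + \left(5605 + 12538\right)\right) = \left(45180 + \frac{29777}{41275}\right) \left(32458 + 18143\right) = \frac{1864834277}{41275} \cdot 50601 = \frac{94362479250477}{41275}$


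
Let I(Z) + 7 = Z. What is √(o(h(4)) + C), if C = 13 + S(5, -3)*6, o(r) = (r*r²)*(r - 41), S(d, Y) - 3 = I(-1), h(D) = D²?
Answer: I*√102417 ≈ 320.03*I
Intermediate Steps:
I(Z) = -7 + Z
S(d, Y) = -5 (S(d, Y) = 3 + (-7 - 1) = 3 - 8 = -5)
o(r) = r³*(-41 + r)
C = -17 (C = 13 - 5*6 = 13 - 30 = -17)
√(o(h(4)) + C) = √((4²)³*(-41 + 4²) - 17) = √(16³*(-41 + 16) - 17) = √(4096*(-25) - 17) = √(-102400 - 17) = √(-102417) = I*√102417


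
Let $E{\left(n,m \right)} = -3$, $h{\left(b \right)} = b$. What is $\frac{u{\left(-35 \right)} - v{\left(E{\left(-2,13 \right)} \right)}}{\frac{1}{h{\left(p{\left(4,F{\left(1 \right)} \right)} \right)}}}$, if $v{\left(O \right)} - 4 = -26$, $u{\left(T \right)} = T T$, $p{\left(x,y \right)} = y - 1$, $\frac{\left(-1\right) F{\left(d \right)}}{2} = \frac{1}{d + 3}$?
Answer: $- \frac{3741}{2} \approx -1870.5$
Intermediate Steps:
$F{\left(d \right)} = - \frac{2}{3 + d}$ ($F{\left(d \right)} = - \frac{2}{d + 3} = - \frac{2}{3 + d}$)
$p{\left(x,y \right)} = -1 + y$
$u{\left(T \right)} = T^{2}$
$v{\left(O \right)} = -22$ ($v{\left(O \right)} = 4 - 26 = -22$)
$\frac{u{\left(-35 \right)} - v{\left(E{\left(-2,13 \right)} \right)}}{\frac{1}{h{\left(p{\left(4,F{\left(1 \right)} \right)} \right)}}} = \frac{\left(-35\right)^{2} - -22}{\frac{1}{-1 - \frac{2}{3 + 1}}} = \frac{1225 + 22}{\frac{1}{-1 - \frac{2}{4}}} = \frac{1247}{\frac{1}{-1 - \frac{1}{2}}} = \frac{1247}{\frac{1}{- \frac{3}{2}}} = \frac{1247}{- \frac{2}{3}} = 1247 \left(- \frac{3}{2}\right) = - \frac{3741}{2}$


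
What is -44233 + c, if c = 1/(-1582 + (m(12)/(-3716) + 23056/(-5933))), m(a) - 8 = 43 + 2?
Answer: -1546579833650981/34964388841 ≈ -44233.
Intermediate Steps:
m(a) = 53 (m(a) = 8 + (43 + 2) = 8 + 45 = 53)
c = -22047028/34964388841 (c = 1/(-1582 + (53/(-3716) + 23056/(-5933))) = 1/(-1582 + (53*(-1/3716) + 23056*(-1/5933))) = 1/(-1582 + (-53/3716 - 23056/5933)) = 1/(-1582 - 85990545/22047028) = 1/(-34964388841/22047028) = -22047028/34964388841 ≈ -0.00063056)
-44233 + c = -44233 - 22047028/34964388841 = -1546579833650981/34964388841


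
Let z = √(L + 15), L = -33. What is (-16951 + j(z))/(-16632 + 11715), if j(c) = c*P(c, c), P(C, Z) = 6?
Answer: 1541/447 - 6*I*√2/1639 ≈ 3.4474 - 0.0051771*I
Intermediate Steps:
z = 3*I*√2 (z = √(-33 + 15) = √(-18) = 3*I*√2 ≈ 4.2426*I)
j(c) = 6*c (j(c) = c*6 = 6*c)
(-16951 + j(z))/(-16632 + 11715) = (-16951 + 6*(3*I*√2))/(-16632 + 11715) = (-16951 + 18*I*√2)/(-4917) = (-16951 + 18*I*√2)*(-1/4917) = 1541/447 - 6*I*√2/1639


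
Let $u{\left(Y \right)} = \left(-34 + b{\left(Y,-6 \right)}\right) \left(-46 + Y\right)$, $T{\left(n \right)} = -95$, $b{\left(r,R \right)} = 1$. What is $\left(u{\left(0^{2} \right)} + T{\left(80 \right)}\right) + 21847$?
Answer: $23270$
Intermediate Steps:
$u{\left(Y \right)} = 1518 - 33 Y$ ($u{\left(Y \right)} = \left(-34 + 1\right) \left(-46 + Y\right) = - 33 \left(-46 + Y\right) = 1518 - 33 Y$)
$\left(u{\left(0^{2} \right)} + T{\left(80 \right)}\right) + 21847 = \left(\left(1518 - 33 \cdot 0^{2}\right) - 95\right) + 21847 = \left(\left(1518 - 0\right) - 95\right) + 21847 = \left(\left(1518 + 0\right) - 95\right) + 21847 = \left(1518 - 95\right) + 21847 = 1423 + 21847 = 23270$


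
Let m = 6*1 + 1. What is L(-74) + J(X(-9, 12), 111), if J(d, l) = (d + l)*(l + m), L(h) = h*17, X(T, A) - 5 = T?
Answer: 11368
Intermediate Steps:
X(T, A) = 5 + T
m = 7 (m = 6 + 1 = 7)
L(h) = 17*h
J(d, l) = (7 + l)*(d + l) (J(d, l) = (d + l)*(l + 7) = (d + l)*(7 + l) = (7 + l)*(d + l))
L(-74) + J(X(-9, 12), 111) = 17*(-74) + (111**2 + 7*(5 - 9) + 7*111 + (5 - 9)*111) = -1258 + (12321 + 7*(-4) + 777 - 4*111) = -1258 + (12321 - 28 + 777 - 444) = -1258 + 12626 = 11368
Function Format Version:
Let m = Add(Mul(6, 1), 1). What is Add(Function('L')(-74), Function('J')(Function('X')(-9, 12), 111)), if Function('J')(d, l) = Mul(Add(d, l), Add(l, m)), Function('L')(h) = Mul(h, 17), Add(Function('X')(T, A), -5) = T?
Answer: 11368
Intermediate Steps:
Function('X')(T, A) = Add(5, T)
m = 7 (m = Add(6, 1) = 7)
Function('L')(h) = Mul(17, h)
Function('J')(d, l) = Mul(Add(7, l), Add(d, l)) (Function('J')(d, l) = Mul(Add(d, l), Add(l, 7)) = Mul(Add(d, l), Add(7, l)) = Mul(Add(7, l), Add(d, l)))
Add(Function('L')(-74), Function('J')(Function('X')(-9, 12), 111)) = Add(Mul(17, -74), Add(Pow(111, 2), Mul(7, Add(5, -9)), Mul(7, 111), Mul(Add(5, -9), 111))) = Add(-1258, Add(12321, Mul(7, -4), 777, Mul(-4, 111))) = Add(-1258, Add(12321, -28, 777, -444)) = Add(-1258, 12626) = 11368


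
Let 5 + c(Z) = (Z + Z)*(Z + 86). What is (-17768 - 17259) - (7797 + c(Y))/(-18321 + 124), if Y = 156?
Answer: -637303023/18197 ≈ -35022.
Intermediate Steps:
c(Z) = -5 + 2*Z*(86 + Z) (c(Z) = -5 + (Z + Z)*(Z + 86) = -5 + (2*Z)*(86 + Z) = -5 + 2*Z*(86 + Z))
(-17768 - 17259) - (7797 + c(Y))/(-18321 + 124) = (-17768 - 17259) - (7797 + (-5 + 2*156² + 172*156))/(-18321 + 124) = -35027 - (7797 + (-5 + 2*24336 + 26832))/(-18197) = -35027 - (7797 + (-5 + 48672 + 26832))*(-1)/18197 = -35027 - (7797 + 75499)*(-1)/18197 = -35027 - 83296*(-1)/18197 = -35027 - 1*(-83296/18197) = -35027 + 83296/18197 = -637303023/18197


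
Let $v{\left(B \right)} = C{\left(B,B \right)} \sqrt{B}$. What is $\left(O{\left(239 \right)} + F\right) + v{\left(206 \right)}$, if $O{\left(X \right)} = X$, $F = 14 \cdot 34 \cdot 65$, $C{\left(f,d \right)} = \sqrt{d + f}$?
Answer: $31179 + 206 \sqrt{2} \approx 31470.0$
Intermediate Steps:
$F = 30940$ ($F = 476 \cdot 65 = 30940$)
$v{\left(B \right)} = B \sqrt{2}$ ($v{\left(B \right)} = \sqrt{B + B} \sqrt{B} = \sqrt{2 B} \sqrt{B} = \sqrt{2} \sqrt{B} \sqrt{B} = B \sqrt{2}$)
$\left(O{\left(239 \right)} + F\right) + v{\left(206 \right)} = \left(239 + 30940\right) + 206 \sqrt{2} = 31179 + 206 \sqrt{2}$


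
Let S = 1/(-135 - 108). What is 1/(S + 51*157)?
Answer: 243/1945700 ≈ 0.00012489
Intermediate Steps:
S = -1/243 (S = 1/(-243) = -1/243 ≈ -0.0041152)
1/(S + 51*157) = 1/(-1/243 + 51*157) = 1/(-1/243 + 8007) = 1/(1945700/243) = 243/1945700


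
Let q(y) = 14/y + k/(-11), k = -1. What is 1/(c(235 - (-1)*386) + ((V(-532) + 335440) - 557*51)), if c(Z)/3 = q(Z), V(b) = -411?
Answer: 2277/698179069 ≈ 3.2613e-6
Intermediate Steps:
q(y) = 1/11 + 14/y (q(y) = 14/y - 1/(-11) = 14/y - 1*(-1/11) = 14/y + 1/11 = 1/11 + 14/y)
c(Z) = 3*(154 + Z)/(11*Z) (c(Z) = 3*((154 + Z)/(11*Z)) = 3*(154 + Z)/(11*Z))
1/(c(235 - (-1)*386) + ((V(-532) + 335440) - 557*51)) = 1/((3/11 + 42/(235 - (-1)*386)) + ((-411 + 335440) - 557*51)) = 1/((3/11 + 42/(235 - 1*(-386))) + (335029 - 28407)) = 1/((3/11 + 42/(235 + 386)) + 306622) = 1/((3/11 + 42/621) + 306622) = 1/((3/11 + 42*(1/621)) + 306622) = 1/((3/11 + 14/207) + 306622) = 1/(775/2277 + 306622) = 1/(698179069/2277) = 2277/698179069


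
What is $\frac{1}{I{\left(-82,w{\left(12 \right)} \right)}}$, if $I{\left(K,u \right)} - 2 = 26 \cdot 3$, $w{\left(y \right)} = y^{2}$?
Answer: $\frac{1}{80} \approx 0.0125$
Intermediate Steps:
$I{\left(K,u \right)} = 80$ ($I{\left(K,u \right)} = 2 + 26 \cdot 3 = 2 + 78 = 80$)
$\frac{1}{I{\left(-82,w{\left(12 \right)} \right)}} = \frac{1}{80}$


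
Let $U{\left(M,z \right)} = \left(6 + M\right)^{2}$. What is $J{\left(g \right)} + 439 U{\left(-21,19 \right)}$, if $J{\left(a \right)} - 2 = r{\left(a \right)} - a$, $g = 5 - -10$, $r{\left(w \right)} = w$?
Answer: $98777$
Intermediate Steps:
$g = 15$ ($g = 5 + 10 = 15$)
$J{\left(a \right)} = 2$ ($J{\left(a \right)} = 2 + \left(a - a\right) = 2 + 0 = 2$)
$J{\left(g \right)} + 439 U{\left(-21,19 \right)} = 2 + 439 \left(6 - 21\right)^{2} = 2 + 439 \left(-15\right)^{2} = 2 + 439 \cdot 225 = 2 + 98775 = 98777$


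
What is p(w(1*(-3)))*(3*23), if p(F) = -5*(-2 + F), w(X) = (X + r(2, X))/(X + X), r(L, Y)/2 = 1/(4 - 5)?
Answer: 805/2 ≈ 402.50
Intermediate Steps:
r(L, Y) = -2 (r(L, Y) = 2/(4 - 5) = 2/(-1) = 2*(-1) = -2)
w(X) = (-2 + X)/(2*X) (w(X) = (X - 2)/(X + X) = (-2 + X)/((2*X)) = (-2 + X)*(1/(2*X)) = (-2 + X)/(2*X))
p(F) = 10 - 5*F
p(w(1*(-3)))*(3*23) = (10 - 5*(-2 + 1*(-3))/(2*(1*(-3))))*(3*23) = (10 - 5*(-2 - 3)/(2*(-3)))*69 = (10 - 5*(-1)*(-5)/(2*3))*69 = (10 - 5*⅚)*69 = (10 - 25/6)*69 = (35/6)*69 = 805/2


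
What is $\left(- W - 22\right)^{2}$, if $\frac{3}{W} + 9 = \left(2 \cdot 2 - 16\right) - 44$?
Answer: $\frac{2036329}{4225} \approx 481.97$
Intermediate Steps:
$W = - \frac{3}{65}$ ($W = \frac{3}{-9 + \left(\left(2 \cdot 2 - 16\right) - 44\right)} = \frac{3}{-9 + \left(\left(4 - 16\right) - 44\right)} = \frac{3}{-9 - 56} = \frac{3}{-65} = 3 \left(- \frac{1}{65}\right) = - \frac{3}{65} \approx -0.046154$)
$\left(- W - 22\right)^{2} = \left(\left(-1\right) \left(- \frac{3}{65}\right) - 22\right)^{2} = \left(\frac{3}{65} - 22\right)^{2} = \left(- \frac{1427}{65}\right)^{2} = \frac{2036329}{4225}$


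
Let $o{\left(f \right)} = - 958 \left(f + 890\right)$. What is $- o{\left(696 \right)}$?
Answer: $1519388$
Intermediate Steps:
$o{\left(f \right)} = -852620 - 958 f$ ($o{\left(f \right)} = - 958 \left(890 + f\right) = -852620 - 958 f$)
$- o{\left(696 \right)} = - (-852620 - 666768) = \left(-1\right) \left(-1519388\right) = 1519388$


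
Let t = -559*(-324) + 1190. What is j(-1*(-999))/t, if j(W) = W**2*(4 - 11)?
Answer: -6986007/182306 ≈ -38.320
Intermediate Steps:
t = 182306 (t = 181116 + 1190 = 182306)
j(W) = -7*W**2 (j(W) = W**2*(-7) = -7*W**2)
j(-1*(-999))/t = -7*(-1*(-999))**2/182306 = -7*999**2*(1/182306) = -7*998001*(1/182306) = -6986007*1/182306 = -6986007/182306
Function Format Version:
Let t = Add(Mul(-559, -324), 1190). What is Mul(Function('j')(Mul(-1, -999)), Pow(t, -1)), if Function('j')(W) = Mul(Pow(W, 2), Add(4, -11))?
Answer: Rational(-6986007, 182306) ≈ -38.320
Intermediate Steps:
t = 182306 (t = Add(181116, 1190) = 182306)
Function('j')(W) = Mul(-7, Pow(W, 2)) (Function('j')(W) = Mul(Pow(W, 2), -7) = Mul(-7, Pow(W, 2)))
Mul(Function('j')(Mul(-1, -999)), Pow(t, -1)) = Mul(Mul(-7, Pow(Mul(-1, -999), 2)), Pow(182306, -1)) = Mul(Mul(-7, Pow(999, 2)), Rational(1, 182306)) = Mul(Mul(-7, 998001), Rational(1, 182306)) = Mul(-6986007, Rational(1, 182306)) = Rational(-6986007, 182306)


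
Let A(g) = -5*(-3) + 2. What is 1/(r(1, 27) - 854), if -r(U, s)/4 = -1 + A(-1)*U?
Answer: -1/918 ≈ -0.0010893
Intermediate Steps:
A(g) = 17 (A(g) = 15 + 2 = 17)
r(U, s) = 4 - 68*U (r(U, s) = -4*(-1 + 17*U) = 4 - 68*U)
1/(r(1, 27) - 854) = 1/((4 - 68*1) - 854) = 1/((4 - 68) - 854) = 1/(-64 - 854) = 1/(-918) = -1/918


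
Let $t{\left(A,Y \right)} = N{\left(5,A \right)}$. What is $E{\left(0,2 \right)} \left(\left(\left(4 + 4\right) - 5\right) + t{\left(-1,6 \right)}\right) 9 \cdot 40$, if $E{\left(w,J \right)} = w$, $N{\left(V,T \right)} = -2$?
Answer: $0$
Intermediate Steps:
$t{\left(A,Y \right)} = -2$
$E{\left(0,2 \right)} \left(\left(\left(4 + 4\right) - 5\right) + t{\left(-1,6 \right)}\right) 9 \cdot 40 = 0 \left(\left(\left(4 + 4\right) - 5\right) - 2\right) 9 \cdot 40 = 0 \left(\left(8 - 5\right) - 2\right) 9 \cdot 40 = 0 \left(3 - 2\right) 9 \cdot 40 = 0 \cdot 1 \cdot 9 \cdot 40 = 0 \cdot 9 \cdot 40 = 0 \cdot 40 = 0$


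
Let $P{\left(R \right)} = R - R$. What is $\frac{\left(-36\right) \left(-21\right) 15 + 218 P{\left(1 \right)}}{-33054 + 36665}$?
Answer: $\frac{11340}{3611} \approx 3.1404$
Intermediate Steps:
$P{\left(R \right)} = 0$
$\frac{\left(-36\right) \left(-21\right) 15 + 218 P{\left(1 \right)}}{-33054 + 36665} = \frac{\left(-36\right) \left(-21\right) 15 + 218 \cdot 0}{-33054 + 36665} = \frac{756 \cdot 15 + 0}{3611} = \left(11340 + 0\right) \frac{1}{3611} = 11340 \cdot \frac{1}{3611} = \frac{11340}{3611}$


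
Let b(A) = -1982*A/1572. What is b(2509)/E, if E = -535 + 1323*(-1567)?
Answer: 2486419/1629909336 ≈ 0.0015255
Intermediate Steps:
b(A) = -991*A/786
E = -2073676 (E = -535 - 2073141 = -2073676)
b(2509)/E = -991/786*2509/(-2073676) = -2486419/786*(-1/2073676) = 2486419/1629909336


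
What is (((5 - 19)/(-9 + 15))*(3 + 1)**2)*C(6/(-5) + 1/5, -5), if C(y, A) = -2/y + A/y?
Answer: -784/3 ≈ -261.33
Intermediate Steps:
(((5 - 19)/(-9 + 15))*(3 + 1)**2)*C(6/(-5) + 1/5, -5) = (((5 - 19)/(-9 + 15))*(3 + 1)**2)*((-2 - 5)/(6/(-5) + 1/5)) = (-14/6*4**2)*(-7/(6*(-1/5) + 1*(1/5))) = (-14*1/6*16)*(-7/(-6/5 + 1/5)) = (-7/3*16)*(-7/(-1)) = -(-112)*(-7)/3 = -112/3*7 = -784/3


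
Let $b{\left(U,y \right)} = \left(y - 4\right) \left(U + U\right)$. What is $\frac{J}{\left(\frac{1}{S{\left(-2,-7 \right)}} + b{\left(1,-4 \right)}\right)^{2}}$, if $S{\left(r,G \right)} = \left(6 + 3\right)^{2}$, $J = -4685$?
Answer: $- \frac{6147657}{335405} \approx -18.329$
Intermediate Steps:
$S{\left(r,G \right)} = 81$ ($S{\left(r,G \right)} = 9^{2} = 81$)
$b{\left(U,y \right)} = 2 U \left(-4 + y\right)$ ($b{\left(U,y \right)} = \left(-4 + y\right) 2 U = 2 U \left(-4 + y\right)$)
$\frac{J}{\left(\frac{1}{S{\left(-2,-7 \right)}} + b{\left(1,-4 \right)}\right)^{2}} = - \frac{4685}{\left(\frac{1}{81} + 2 \cdot 1 \left(-4 - 4\right)\right)^{2}} = - \frac{4685}{\left(\frac{1}{81} + 2 \cdot 1 \left(-8\right)\right)^{2}} = - \frac{4685}{\left(\frac{1}{81} - 16\right)^{2}} = - \frac{4685}{\left(- \frac{1295}{81}\right)^{2}} = - \frac{4685}{\frac{1677025}{6561}} = \left(-4685\right) \frac{6561}{1677025} = - \frac{6147657}{335405}$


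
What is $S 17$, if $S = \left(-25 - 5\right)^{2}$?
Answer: $15300$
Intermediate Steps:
$S = 900$ ($S = \left(-30\right)^{2} = 900$)
$S 17 = 900 \cdot 17 = 15300$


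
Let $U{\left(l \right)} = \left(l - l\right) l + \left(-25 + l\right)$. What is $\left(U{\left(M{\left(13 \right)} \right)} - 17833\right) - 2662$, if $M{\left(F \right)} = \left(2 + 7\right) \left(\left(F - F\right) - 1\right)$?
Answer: $-20529$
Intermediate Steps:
$M{\left(F \right)} = -9$ ($M{\left(F \right)} = 9 \left(0 - 1\right) = 9 \left(-1\right) = -9$)
$U{\left(l \right)} = -25 + l$ ($U{\left(l \right)} = 0 l + \left(-25 + l\right) = 0 + \left(-25 + l\right) = -25 + l$)
$\left(U{\left(M{\left(13 \right)} \right)} - 17833\right) - 2662 = \left(\left(-25 - 9\right) - 17833\right) - 2662 = \left(-34 - 17833\right) - 2662 = -17867 - 2662 = -20529$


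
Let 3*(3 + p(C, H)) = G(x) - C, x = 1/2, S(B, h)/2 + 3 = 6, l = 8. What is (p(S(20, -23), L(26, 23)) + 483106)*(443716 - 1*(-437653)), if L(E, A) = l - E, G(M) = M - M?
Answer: 425790245269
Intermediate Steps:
S(B, h) = 6 (S(B, h) = -6 + 2*6 = -6 + 12 = 6)
x = 1/2 ≈ 0.50000
G(M) = 0
L(E, A) = 8 - E
p(C, H) = -3 - C/3 (p(C, H) = -3 + (0 - C)/3 = -3 + (-C)/3 = -3 - C/3)
(p(S(20, -23), L(26, 23)) + 483106)*(443716 - 1*(-437653)) = ((-3 - 1/3*6) + 483106)*(443716 - 1*(-437653)) = ((-3 - 2) + 483106)*(443716 + 437653) = (-5 + 483106)*881369 = 483101*881369 = 425790245269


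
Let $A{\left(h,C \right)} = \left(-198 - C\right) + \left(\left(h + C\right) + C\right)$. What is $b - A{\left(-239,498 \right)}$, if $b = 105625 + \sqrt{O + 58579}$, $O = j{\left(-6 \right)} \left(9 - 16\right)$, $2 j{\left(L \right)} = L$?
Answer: $105564 + 10 \sqrt{586} \approx 1.0581 \cdot 10^{5}$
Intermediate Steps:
$j{\left(L \right)} = \frac{L}{2}$
$O = 21$ ($O = \frac{1}{2} \left(-6\right) \left(9 - 16\right) = \left(-3\right) \left(-7\right) = 21$)
$A{\left(h,C \right)} = -198 + C + h$ ($A{\left(h,C \right)} = \left(-198 - C\right) + \left(\left(C + h\right) + C\right) = \left(-198 - C\right) + \left(h + 2 C\right) = -198 + C + h$)
$b = 105625 + 10 \sqrt{586}$ ($b = 105625 + \sqrt{21 + 58579} = 105625 + \sqrt{58600} = 105625 + 10 \sqrt{586} \approx 1.0587 \cdot 10^{5}$)
$b - A{\left(-239,498 \right)} = \left(105625 + 10 \sqrt{586}\right) - \left(-198 + 498 - 239\right) = \left(105625 + 10 \sqrt{586}\right) - 61 = 105564 + 10 \sqrt{586}$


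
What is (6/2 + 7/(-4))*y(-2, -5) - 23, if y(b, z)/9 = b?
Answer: -91/2 ≈ -45.500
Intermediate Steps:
y(b, z) = 9*b
(6/2 + 7/(-4))*y(-2, -5) - 23 = (6/2 + 7/(-4))*(9*(-2)) - 23 = (6*(½) + 7*(-¼))*(-18) - 23 = (3 - 7/4)*(-18) - 23 = (5/4)*(-18) - 23 = -45/2 - 23 = -91/2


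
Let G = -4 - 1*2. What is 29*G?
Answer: -174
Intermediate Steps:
G = -6 (G = -4 - 2 = -6)
29*G = 29*(-6) = -174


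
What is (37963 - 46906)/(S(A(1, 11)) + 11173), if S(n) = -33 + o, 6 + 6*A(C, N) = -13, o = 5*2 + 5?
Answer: -8943/11155 ≈ -0.80170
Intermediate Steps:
o = 15 (o = 10 + 5 = 15)
A(C, N) = -19/6 (A(C, N) = -1 + (⅙)*(-13) = -1 - 13/6 = -19/6)
S(n) = -18 (S(n) = -33 + 15 = -18)
(37963 - 46906)/(S(A(1, 11)) + 11173) = (37963 - 46906)/(-18 + 11173) = -8943/11155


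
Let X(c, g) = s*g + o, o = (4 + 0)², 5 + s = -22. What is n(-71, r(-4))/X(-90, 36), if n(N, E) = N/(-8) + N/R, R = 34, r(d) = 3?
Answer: -923/130016 ≈ -0.0070991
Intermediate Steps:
s = -27 (s = -5 - 22 = -27)
o = 16 (o = 4² = 16)
X(c, g) = 16 - 27*g (X(c, g) = -27*g + 16 = 16 - 27*g)
n(N, E) = -13*N/136 (n(N, E) = N/(-8) + N/34 = N*(-⅛) + N*(1/34) = -N/8 + N/34 = -13*N/136)
n(-71, r(-4))/X(-90, 36) = (-13/136*(-71))/(16 - 27*36) = 923/(136*(16 - 972)) = (923/136)/(-956) = (923/136)*(-1/956) = -923/130016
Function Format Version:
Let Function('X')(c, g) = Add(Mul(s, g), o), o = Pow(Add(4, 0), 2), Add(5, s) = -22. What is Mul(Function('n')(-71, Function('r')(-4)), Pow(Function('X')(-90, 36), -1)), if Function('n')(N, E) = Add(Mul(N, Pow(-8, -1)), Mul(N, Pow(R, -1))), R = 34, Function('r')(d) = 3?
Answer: Rational(-923, 130016) ≈ -0.0070991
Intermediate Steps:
s = -27 (s = Add(-5, -22) = -27)
o = 16 (o = Pow(4, 2) = 16)
Function('X')(c, g) = Add(16, Mul(-27, g)) (Function('X')(c, g) = Add(Mul(-27, g), 16) = Add(16, Mul(-27, g)))
Function('n')(N, E) = Mul(Rational(-13, 136), N) (Function('n')(N, E) = Add(Mul(N, Pow(-8, -1)), Mul(N, Pow(34, -1))) = Add(Mul(N, Rational(-1, 8)), Mul(N, Rational(1, 34))) = Add(Mul(Rational(-1, 8), N), Mul(Rational(1, 34), N)) = Mul(Rational(-13, 136), N))
Mul(Function('n')(-71, Function('r')(-4)), Pow(Function('X')(-90, 36), -1)) = Mul(Mul(Rational(-13, 136), -71), Pow(Add(16, Mul(-27, 36)), -1)) = Mul(Rational(923, 136), Pow(Add(16, -972), -1)) = Mul(Rational(923, 136), Pow(-956, -1)) = Mul(Rational(923, 136), Rational(-1, 956)) = Rational(-923, 130016)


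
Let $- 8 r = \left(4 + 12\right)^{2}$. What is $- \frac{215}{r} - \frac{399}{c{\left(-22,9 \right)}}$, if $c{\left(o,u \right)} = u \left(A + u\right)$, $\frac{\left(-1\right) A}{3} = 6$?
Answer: $\frac{10061}{864} \approx 11.645$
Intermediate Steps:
$A = -18$ ($A = \left(-3\right) 6 = -18$)
$c{\left(o,u \right)} = u \left(-18 + u\right)$
$r = -32$ ($r = - \frac{\left(4 + 12\right)^{2}}{8} = - \frac{16^{2}}{8} = \left(- \frac{1}{8}\right) 256 = -32$)
$- \frac{215}{r} - \frac{399}{c{\left(-22,9 \right)}} = - \frac{215}{-32} - \frac{399}{9 \left(-18 + 9\right)} = \left(-215\right) \left(- \frac{1}{32}\right) - \frac{399}{9 \left(-9\right)} = \frac{215}{32} - \frac{399}{-81} = \frac{215}{32} - - \frac{133}{27} = \frac{215}{32} + \frac{133}{27} = \frac{10061}{864}$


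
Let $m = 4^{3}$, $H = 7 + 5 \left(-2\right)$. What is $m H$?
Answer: $-192$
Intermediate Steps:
$H = -3$ ($H = 7 - 10 = -3$)
$m = 64$
$m H = 64 \left(-3\right) = -192$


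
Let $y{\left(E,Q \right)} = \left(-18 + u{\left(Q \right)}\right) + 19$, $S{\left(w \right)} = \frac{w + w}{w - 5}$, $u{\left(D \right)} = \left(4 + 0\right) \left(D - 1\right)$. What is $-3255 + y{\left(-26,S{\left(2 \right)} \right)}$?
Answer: $- \frac{9790}{3} \approx -3263.3$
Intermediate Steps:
$u{\left(D \right)} = -4 + 4 D$ ($u{\left(D \right)} = 4 \left(-1 + D\right) = -4 + 4 D$)
$S{\left(w \right)} = \frac{2 w}{-5 + w}$
$y{\left(E,Q \right)} = -3 + 4 Q$ ($y{\left(E,Q \right)} = \left(-18 + \left(-4 + 4 Q\right)\right) + 19 = \left(-22 + 4 Q\right) + 19 = -3 + 4 Q$)
$-3255 + y{\left(-26,S{\left(2 \right)} \right)} = -3255 + \left(-3 + 4 \cdot 2 \cdot 2 \frac{1}{-5 + 2}\right) = -3255 + \left(-3 + 4 \cdot 2 \cdot 2 \frac{1}{-3}\right) = -3255 + \left(-3 + 4 \cdot 2 \cdot 2 \left(- \frac{1}{3}\right)\right) = -3255 + \left(-3 + 4 \left(- \frac{4}{3}\right)\right) = -3255 - \frac{25}{3} = - \frac{9790}{3}$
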